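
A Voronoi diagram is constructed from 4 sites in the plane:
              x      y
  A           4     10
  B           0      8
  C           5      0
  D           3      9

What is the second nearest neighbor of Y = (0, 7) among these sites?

D

Compare squared distances (the ordering matches that of the actual distances):
|YA|² = (0−4)² + (7−10)² = 16 + 9 = 25
|YB|² = (0−0)² + (7−8)² = 0 + 1 = 1
|YC|² = (0−5)² + (7−0)² = 25 + 49 = 74
|YD|² = (0−3)² + (7−9)² = 9 + 4 = 13
Sorted ascending: B, D, A, … — the second-nearest is D.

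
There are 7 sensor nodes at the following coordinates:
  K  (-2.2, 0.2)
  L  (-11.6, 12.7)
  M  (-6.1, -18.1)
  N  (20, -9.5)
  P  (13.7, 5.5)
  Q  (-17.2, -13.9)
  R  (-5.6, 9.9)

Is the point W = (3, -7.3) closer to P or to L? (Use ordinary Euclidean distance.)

Compare squared distances:
|WP|² = (3−13.7)² + (-7.3−5.5)² = 114.49 + 163.84 = 278.33
|WL|² = (3−(-11.6))² + (-7.3−12.7)² = 213.16 + 400 = 613.16
278.33 < 613.16, so P is closer.

P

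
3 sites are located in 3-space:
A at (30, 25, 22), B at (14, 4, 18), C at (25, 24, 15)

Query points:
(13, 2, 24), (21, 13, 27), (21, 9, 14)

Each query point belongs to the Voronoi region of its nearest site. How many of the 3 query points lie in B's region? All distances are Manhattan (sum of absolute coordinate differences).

3

(13, 2, 24) — d to each: A:42, B:9, C:43 → nearest is B
(21, 13, 27) — d to each: A:26, B:25, C:27 → nearest is B
(21, 9, 14) — d to each: A:33, B:16, C:20 → nearest is B
3 of the 3 points have B as nearest.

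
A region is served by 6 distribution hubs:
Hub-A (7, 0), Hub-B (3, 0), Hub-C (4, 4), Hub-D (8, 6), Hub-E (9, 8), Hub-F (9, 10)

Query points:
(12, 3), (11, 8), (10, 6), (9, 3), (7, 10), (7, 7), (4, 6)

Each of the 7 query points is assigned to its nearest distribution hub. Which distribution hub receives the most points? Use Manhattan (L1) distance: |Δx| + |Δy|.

(12, 3) — d to each: Hub-A:8, Hub-B:12, Hub-C:9, Hub-D:7, Hub-E:8, Hub-F:10 → nearest is Hub-D
(11, 8) — d to each: Hub-A:12, Hub-B:16, Hub-C:11, Hub-D:5, Hub-E:2, Hub-F:4 → nearest is Hub-E
(10, 6) — d to each: Hub-A:9, Hub-B:13, Hub-C:8, Hub-D:2, Hub-E:3, Hub-F:5 → nearest is Hub-D
(9, 3) — d to each: Hub-A:5, Hub-B:9, Hub-C:6, Hub-D:4, Hub-E:5, Hub-F:7 → nearest is Hub-D
(7, 10) — d to each: Hub-A:10, Hub-B:14, Hub-C:9, Hub-D:5, Hub-E:4, Hub-F:2 → nearest is Hub-F
(7, 7) — d to each: Hub-A:7, Hub-B:11, Hub-C:6, Hub-D:2, Hub-E:3, Hub-F:5 → nearest is Hub-D
(4, 6) — d to each: Hub-A:9, Hub-B:7, Hub-C:2, Hub-D:4, Hub-E:7, Hub-F:9 → nearest is Hub-C
Tally — Hub-C:1, Hub-D:4, Hub-E:1, Hub-F:1. Hub-D captures the most (4).

Hub-D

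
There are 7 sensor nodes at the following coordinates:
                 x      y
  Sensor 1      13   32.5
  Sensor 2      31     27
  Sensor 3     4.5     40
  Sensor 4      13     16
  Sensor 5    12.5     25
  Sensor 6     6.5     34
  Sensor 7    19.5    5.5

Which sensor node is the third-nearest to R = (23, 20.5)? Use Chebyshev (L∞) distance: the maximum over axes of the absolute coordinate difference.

d(R, Sensor 1) = max(10, 12) = 12
d(R, Sensor 2) = max(8, 6.5) = 8
d(R, Sensor 3) = max(18.5, 19.5) = 19.5
d(R, Sensor 4) = max(10, 4.5) = 10
d(R, Sensor 5) = max(10.5, 4.5) = 10.5
d(R, Sensor 6) = max(16.5, 13.5) = 16.5
d(R, Sensor 7) = max(3.5, 15) = 15
Sorted ascending: Sensor 2, Sensor 4, Sensor 5, Sensor 1, … — the third-nearest is Sensor 5.

Sensor 5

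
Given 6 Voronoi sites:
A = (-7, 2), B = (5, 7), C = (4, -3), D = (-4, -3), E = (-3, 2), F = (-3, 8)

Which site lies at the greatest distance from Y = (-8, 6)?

C

Compare squared distances (the ordering matches that of the actual distances):
|YA|² = 1 + 16 = 17
|YB|² = 169 + 1 = 170
|YC|² = 144 + 81 = 225
|YD|² = 16 + 81 = 97
|YE|² = 25 + 16 = 41
|YF|² = 25 + 4 = 29
The largest is to C.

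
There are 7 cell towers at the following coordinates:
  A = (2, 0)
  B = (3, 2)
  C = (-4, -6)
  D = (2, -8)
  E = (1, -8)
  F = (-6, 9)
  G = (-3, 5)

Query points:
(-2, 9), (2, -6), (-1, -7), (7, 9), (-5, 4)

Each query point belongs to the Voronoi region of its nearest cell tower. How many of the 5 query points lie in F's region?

1

(-2, 9) — d² to each: A:97, B:74, C:229, D:305, E:298, F:16, G:17 → nearest is F
(2, -6) — d² to each: A:36, B:65, C:36, D:4, E:5, F:289, G:146 → nearest is D
(-1, -7) — d² to each: A:58, B:97, C:10, D:10, E:5, F:281, G:148 → nearest is E
(7, 9) — d² to each: A:106, B:65, C:346, D:314, E:325, F:169, G:116 → nearest is B
(-5, 4) — d² to each: A:65, B:68, C:101, D:193, E:180, F:26, G:5 → nearest is G
1 of the 5 points has F as nearest.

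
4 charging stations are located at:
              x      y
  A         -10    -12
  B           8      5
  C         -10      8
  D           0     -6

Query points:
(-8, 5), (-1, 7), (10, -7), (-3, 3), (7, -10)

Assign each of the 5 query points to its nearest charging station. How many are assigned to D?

2

(-8, 5) — d² to each: A:293, B:256, C:13, D:185 → nearest is C
(-1, 7) — d² to each: A:442, B:85, C:82, D:170 → nearest is C
(10, -7) — d² to each: A:425, B:148, C:625, D:101 → nearest is D
(-3, 3) — d² to each: A:274, B:125, C:74, D:90 → nearest is C
(7, -10) — d² to each: A:293, B:226, C:613, D:65 → nearest is D
2 of the 5 points have D as nearest.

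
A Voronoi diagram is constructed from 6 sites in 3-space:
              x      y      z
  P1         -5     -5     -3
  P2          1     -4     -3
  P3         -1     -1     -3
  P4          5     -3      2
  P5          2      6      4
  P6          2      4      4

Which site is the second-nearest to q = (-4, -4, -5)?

Squared Euclidean distances:
|qP1|² = (-4−(-5))² + (-4−(-5))² + (-5−(-3))² = 1 + 1 + 4 = 6
|qP2|² = (-4−1)² + (-4−(-4))² + (-5−(-3))² = 25 + 0 + 4 = 29
|qP3|² = (-4−(-1))² + (-4−(-1))² + (-5−(-3))² = 9 + 9 + 4 = 22
|qP4|² = (-4−5)² + (-4−(-3))² + (-5−2)² = 81 + 1 + 49 = 131
|qP5|² = (-4−2)² + (-4−6)² + (-5−4)² = 36 + 100 + 81 = 217
|qP6|² = (-4−2)² + (-4−4)² + (-5−4)² = 36 + 64 + 81 = 181
Sorted ascending: P1, P3, P2, … — the second-nearest is P3.

P3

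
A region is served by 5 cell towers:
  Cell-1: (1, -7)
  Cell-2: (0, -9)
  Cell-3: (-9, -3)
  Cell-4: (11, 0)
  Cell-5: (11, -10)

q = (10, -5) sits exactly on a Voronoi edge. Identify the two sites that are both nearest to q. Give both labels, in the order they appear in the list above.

Squared distances from q to each site:
d²(q, Cell-1) = (10−1)² + (-5−(-7))² = 81 + 4 = 85
d²(q, Cell-2) = (10−0)² + (-5−(-9))² = 100 + 16 = 116
d²(q, Cell-3) = (10−(-9))² + (-5−(-3))² = 361 + 4 = 365
d²(q, Cell-4) = (10−11)² + (-5−0)² = 1 + 25 = 26
d²(q, Cell-5) = (10−11)² + (-5−(-10))² = 1 + 25 = 26
q is equidistant from Cell-4 and Cell-5 (both at squared distance 26), and every other site is strictly farther — so q lies on the Cell-4–Cell-5 Voronoi edge.

Cell-4 and Cell-5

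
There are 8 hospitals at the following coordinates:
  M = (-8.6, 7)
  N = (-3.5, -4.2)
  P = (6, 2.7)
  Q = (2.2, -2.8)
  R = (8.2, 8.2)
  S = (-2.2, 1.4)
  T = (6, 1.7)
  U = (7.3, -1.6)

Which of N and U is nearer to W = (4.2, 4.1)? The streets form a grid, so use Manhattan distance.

U

d(W,N) = |4.2−(-3.5)| + |4.1−(-4.2)| = 7.7 + 8.3 = 16
d(W,U) = |4.2−7.3| + |4.1−(-1.6)| = 3.1 + 5.7 = 8.8
16 > 8.8, so U is closer.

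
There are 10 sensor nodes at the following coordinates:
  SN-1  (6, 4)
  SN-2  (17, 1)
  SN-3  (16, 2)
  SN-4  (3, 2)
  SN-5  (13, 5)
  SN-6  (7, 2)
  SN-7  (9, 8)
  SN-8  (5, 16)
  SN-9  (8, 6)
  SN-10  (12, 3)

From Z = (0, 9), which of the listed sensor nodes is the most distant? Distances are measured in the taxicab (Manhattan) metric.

d(Z, SN-1) = 6 + 5 = 11
d(Z, SN-2) = 17 + 8 = 25
d(Z, SN-3) = 16 + 7 = 23
d(Z, SN-4) = 3 + 7 = 10
d(Z, SN-5) = 13 + 4 = 17
d(Z, SN-6) = 7 + 7 = 14
d(Z, SN-7) = 9 + 1 = 10
d(Z, SN-8) = 5 + 7 = 12
d(Z, SN-9) = 8 + 3 = 11
d(Z, SN-10) = 12 + 6 = 18
The largest is to SN-2.

SN-2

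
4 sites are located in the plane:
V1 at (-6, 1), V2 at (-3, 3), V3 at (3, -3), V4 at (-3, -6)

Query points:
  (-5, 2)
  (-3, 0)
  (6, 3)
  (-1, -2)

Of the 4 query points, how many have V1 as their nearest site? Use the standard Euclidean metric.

1

(-5, 2) — d² to each: V1:2, V2:5, V3:89, V4:68 → nearest is V1
(-3, 0) — d² to each: V1:10, V2:9, V3:45, V4:36 → nearest is V2
(6, 3) — d² to each: V1:148, V2:81, V3:45, V4:162 → nearest is V3
(-1, -2) — d² to each: V1:34, V2:29, V3:17, V4:20 → nearest is V3
1 of the 4 points has V1 as nearest.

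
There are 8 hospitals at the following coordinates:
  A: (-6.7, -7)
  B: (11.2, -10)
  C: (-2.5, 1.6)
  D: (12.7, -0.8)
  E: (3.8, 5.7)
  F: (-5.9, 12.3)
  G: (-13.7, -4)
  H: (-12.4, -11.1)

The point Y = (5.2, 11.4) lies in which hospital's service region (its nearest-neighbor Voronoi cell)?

Since √ is increasing, it suffices to compare squared distances:
|YA|² = (5.2−(-6.7))² + (11.4−(-7))² = 141.61 + 338.56 = 480.17
|YB|² = (5.2−11.2)² + (11.4−(-10))² = 36 + 457.96 = 493.96
|YC|² = (5.2−(-2.5))² + (11.4−1.6)² = 59.29 + 96.04 = 155.33
|YD|² = (5.2−12.7)² + (11.4−(-0.8))² = 56.25 + 148.84 = 205.09
|YE|² = (5.2−3.8)² + (11.4−5.7)² = 1.96 + 32.49 = 34.45
|YF|² = (5.2−(-5.9))² + (11.4−12.3)² = 123.21 + 0.81 = 124.02
|YG|² = (5.2−(-13.7))² + (11.4−(-4))² = 357.21 + 237.16 = 594.37
|YH|² = (5.2−(-12.4))² + (11.4−(-11.1))² = 309.76 + 506.25 = 816.01
E is nearest.

E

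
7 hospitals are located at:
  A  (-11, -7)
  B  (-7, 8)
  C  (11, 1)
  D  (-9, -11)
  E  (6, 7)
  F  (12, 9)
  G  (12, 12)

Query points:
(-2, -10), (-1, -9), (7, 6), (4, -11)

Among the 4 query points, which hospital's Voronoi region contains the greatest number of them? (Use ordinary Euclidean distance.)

(-2, -10) — d² to each: A:90, B:349, C:290, D:50, E:353, F:557, G:680 → nearest is D
(-1, -9) — d² to each: A:104, B:325, C:244, D:68, E:305, F:493, G:610 → nearest is D
(7, 6) — d² to each: A:493, B:200, C:41, D:545, E:2, F:34, G:61 → nearest is E
(4, -11) — d² to each: A:241, B:482, C:193, D:169, E:328, F:464, G:593 → nearest is D
Tally — D:3, E:1. D captures the most (3).

D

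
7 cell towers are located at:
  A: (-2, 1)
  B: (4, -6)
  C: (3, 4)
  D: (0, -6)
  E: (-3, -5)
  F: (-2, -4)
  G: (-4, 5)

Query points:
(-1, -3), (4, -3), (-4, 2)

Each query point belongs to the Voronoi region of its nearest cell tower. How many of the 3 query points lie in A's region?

(-1, -3) — d² to each: A:17, B:34, C:65, D:10, E:8, F:2, G:73 → nearest is F
(4, -3) — d² to each: A:52, B:9, C:50, D:25, E:53, F:37, G:128 → nearest is B
(-4, 2) — d² to each: A:5, B:128, C:53, D:80, E:50, F:40, G:9 → nearest is A
1 of the 3 points has A as nearest.

1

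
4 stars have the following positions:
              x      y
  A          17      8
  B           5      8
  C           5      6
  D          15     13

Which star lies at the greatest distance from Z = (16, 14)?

Compare squared distances (the ordering matches that of the actual distances):
|ZA|² = (16−17)² + (14−8)² = 1 + 36 = 37
|ZB|² = (16−5)² + (14−8)² = 121 + 36 = 157
|ZC|² = (16−5)² + (14−6)² = 121 + 64 = 185
|ZD|² = (16−15)² + (14−13)² = 1 + 1 = 2
The largest is to C.

C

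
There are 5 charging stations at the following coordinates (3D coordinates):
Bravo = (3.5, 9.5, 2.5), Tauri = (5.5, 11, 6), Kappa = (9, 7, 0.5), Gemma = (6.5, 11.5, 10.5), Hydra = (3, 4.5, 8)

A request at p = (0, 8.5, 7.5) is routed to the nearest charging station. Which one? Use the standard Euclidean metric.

Hydra

Since √ is increasing, it suffices to compare squared distances:
d²(p, Bravo) = 12.25 + 1 + 25 = 38.25
d²(p, Tauri) = 30.25 + 6.25 + 2.25 = 38.75
d²(p, Kappa) = 81 + 2.25 + 49 = 132.25
d²(p, Gemma) = 42.25 + 9 + 9 = 60.25
d²(p, Hydra) = 9 + 16 + 0.25 = 25.25
Hydra is nearest.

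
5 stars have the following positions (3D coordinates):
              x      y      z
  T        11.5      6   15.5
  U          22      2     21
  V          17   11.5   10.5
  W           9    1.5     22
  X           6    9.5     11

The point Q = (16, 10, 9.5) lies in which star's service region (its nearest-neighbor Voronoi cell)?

Since √ is increasing, it suffices to compare squared distances:
|QT|² = (16−11.5)² + (10−6)² + (9.5−15.5)² = 20.25 + 16 + 36 = 72.25
|QU|² = (16−22)² + (10−2)² + (9.5−21)² = 36 + 64 + 132.25 = 232.25
|QV|² = (16−17)² + (10−11.5)² + (9.5−10.5)² = 1 + 2.25 + 1 = 4.25
|QW|² = (16−9)² + (10−1.5)² + (9.5−22)² = 49 + 72.25 + 156.25 = 277.5
|QX|² = (16−6)² + (10−9.5)² + (9.5−11)² = 100 + 0.25 + 2.25 = 102.5
V is nearest.

V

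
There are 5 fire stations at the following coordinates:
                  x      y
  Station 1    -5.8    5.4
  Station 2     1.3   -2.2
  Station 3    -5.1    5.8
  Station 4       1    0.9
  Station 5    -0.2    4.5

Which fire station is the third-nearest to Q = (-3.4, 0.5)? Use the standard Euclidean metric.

Compare squared distances (the ordering matches that of the actual distances):
d²(Q, Station 1) = (-3.4−(-5.8))² + (0.5−5.4)² = 5.76 + 24.01 = 29.77
d²(Q, Station 2) = (-3.4−1.3)² + (0.5−(-2.2))² = 22.09 + 7.29 = 29.38
d²(Q, Station 3) = (-3.4−(-5.1))² + (0.5−5.8)² = 2.89 + 28.09 = 30.98
d²(Q, Station 4) = (-3.4−1)² + (0.5−0.9)² = 19.36 + 0.16 = 19.52
d²(Q, Station 5) = (-3.4−(-0.2))² + (0.5−4.5)² = 10.24 + 16 = 26.24
Sorted ascending: Station 4, Station 5, Station 2, Station 1, … — the third-nearest is Station 2.

Station 2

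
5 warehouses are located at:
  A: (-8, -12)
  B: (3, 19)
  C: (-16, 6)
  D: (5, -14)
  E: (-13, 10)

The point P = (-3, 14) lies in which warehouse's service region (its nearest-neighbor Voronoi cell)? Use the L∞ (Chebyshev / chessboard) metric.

B

d(P,A) = max(5, 26) = 26
d(P,B) = max(6, 5) = 6
d(P,C) = max(13, 8) = 13
d(P,D) = max(8, 28) = 28
d(P,E) = max(10, 4) = 10
Minimum is at B.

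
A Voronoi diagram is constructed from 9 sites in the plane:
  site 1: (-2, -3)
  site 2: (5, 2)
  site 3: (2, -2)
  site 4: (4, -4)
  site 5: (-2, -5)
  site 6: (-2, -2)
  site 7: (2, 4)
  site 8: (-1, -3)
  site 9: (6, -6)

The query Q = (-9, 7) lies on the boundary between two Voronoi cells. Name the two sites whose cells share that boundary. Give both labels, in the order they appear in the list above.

site 6 and site 7

Squared distances from Q to each site:
d²(Q, site 1) = 49 + 100 = 149
d²(Q, site 2) = 196 + 25 = 221
d²(Q, site 3) = 121 + 81 = 202
d²(Q, site 4) = 169 + 121 = 290
d²(Q, site 5) = 49 + 144 = 193
d²(Q, site 6) = 49 + 81 = 130
d²(Q, site 7) = 121 + 9 = 130
d²(Q, site 8) = 64 + 100 = 164
d²(Q, site 9) = 225 + 169 = 394
Q is equidistant from site 6 and site 7 (both at squared distance 130), and every other site is strictly farther — so Q lies on the site 6–site 7 Voronoi edge.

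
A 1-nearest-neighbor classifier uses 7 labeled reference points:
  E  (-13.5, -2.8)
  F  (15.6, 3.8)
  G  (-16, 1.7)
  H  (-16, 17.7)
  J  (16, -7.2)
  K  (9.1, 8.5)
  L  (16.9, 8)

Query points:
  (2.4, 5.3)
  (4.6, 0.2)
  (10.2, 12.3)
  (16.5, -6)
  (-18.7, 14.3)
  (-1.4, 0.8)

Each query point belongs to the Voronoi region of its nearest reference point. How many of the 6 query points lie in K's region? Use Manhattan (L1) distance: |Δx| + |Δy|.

(2.4, 5.3) — d to each: E:24, F:14.7, G:22, H:30.8, J:26.1, K:9.9, L:17.2 → nearest is K
(4.6, 0.2) — d to each: E:21.1, F:14.6, G:22.1, H:38.1, J:18.8, K:12.8, L:20.1 → nearest is K
(10.2, 12.3) — d to each: E:38.8, F:13.9, G:36.8, H:31.6, J:25.3, K:4.9, L:11 → nearest is K
(16.5, -6) — d to each: E:33.2, F:10.7, G:40.2, H:56.2, J:1.7, K:21.9, L:14.4 → nearest is J
(-18.7, 14.3) — d to each: E:22.3, F:44.8, G:15.3, H:6.1, J:56.2, K:33.6, L:41.9 → nearest is H
(-1.4, 0.8) — d to each: E:15.7, F:20, G:15.5, H:31.5, J:25.4, K:18.2, L:25.5 → nearest is G
3 of the 6 points have K as nearest.

3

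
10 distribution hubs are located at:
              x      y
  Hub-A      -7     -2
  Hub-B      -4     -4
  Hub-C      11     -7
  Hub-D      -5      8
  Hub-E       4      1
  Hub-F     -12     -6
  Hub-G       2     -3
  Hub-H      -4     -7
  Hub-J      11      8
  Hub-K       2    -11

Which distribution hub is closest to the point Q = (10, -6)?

Since √ is increasing, it suffices to compare squared distances:
d²(Q, Hub-A) = (10−(-7))² + (-6−(-2))² = 289 + 16 = 305
d²(Q, Hub-B) = (10−(-4))² + (-6−(-4))² = 196 + 4 = 200
d²(Q, Hub-C) = (10−11)² + (-6−(-7))² = 1 + 1 = 2
d²(Q, Hub-D) = (10−(-5))² + (-6−8)² = 225 + 196 = 421
d²(Q, Hub-E) = (10−4)² + (-6−1)² = 36 + 49 = 85
d²(Q, Hub-F) = (10−(-12))² + (-6−(-6))² = 484 + 0 = 484
d²(Q, Hub-G) = (10−2)² + (-6−(-3))² = 64 + 9 = 73
d²(Q, Hub-H) = (10−(-4))² + (-6−(-7))² = 196 + 1 = 197
d²(Q, Hub-J) = (10−11)² + (-6−8)² = 1 + 196 = 197
d²(Q, Hub-K) = (10−2)² + (-6−(-11))² = 64 + 25 = 89
Hub-C is nearest.

Hub-C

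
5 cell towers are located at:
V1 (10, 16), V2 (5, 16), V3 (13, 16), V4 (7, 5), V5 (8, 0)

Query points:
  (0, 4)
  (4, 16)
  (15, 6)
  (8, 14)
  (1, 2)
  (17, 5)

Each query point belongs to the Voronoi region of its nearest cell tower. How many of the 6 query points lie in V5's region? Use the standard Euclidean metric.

(0, 4) — d² to each: V1:244, V2:169, V3:313, V4:50, V5:80 → nearest is V4
(4, 16) — d² to each: V1:36, V2:1, V3:81, V4:130, V5:272 → nearest is V2
(15, 6) — d² to each: V1:125, V2:200, V3:104, V4:65, V5:85 → nearest is V4
(8, 14) — d² to each: V1:8, V2:13, V3:29, V4:82, V5:196 → nearest is V1
(1, 2) — d² to each: V1:277, V2:212, V3:340, V4:45, V5:53 → nearest is V4
(17, 5) — d² to each: V1:170, V2:265, V3:137, V4:100, V5:106 → nearest is V4
0 of the 6 points have V5 as nearest.

0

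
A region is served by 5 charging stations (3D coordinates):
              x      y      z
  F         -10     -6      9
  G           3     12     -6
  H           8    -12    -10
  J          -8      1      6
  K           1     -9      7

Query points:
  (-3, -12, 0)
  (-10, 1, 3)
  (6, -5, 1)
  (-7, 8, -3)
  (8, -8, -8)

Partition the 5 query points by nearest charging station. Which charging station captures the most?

K

(-3, -12, 0) — d² to each: F:166, G:648, H:221, J:230, K:74 → nearest is K
(-10, 1, 3) — d² to each: F:85, G:371, H:662, J:13, K:237 → nearest is J
(6, -5, 1) — d² to each: F:321, G:347, H:174, J:257, K:77 → nearest is K
(-7, 8, -3) — d² to each: F:349, G:125, H:674, J:131, K:453 → nearest is G
(8, -8, -8) — d² to each: F:617, G:429, H:20, J:533, K:275 → nearest is H
Tally — G:1, H:1, J:1, K:2. K captures the most (2).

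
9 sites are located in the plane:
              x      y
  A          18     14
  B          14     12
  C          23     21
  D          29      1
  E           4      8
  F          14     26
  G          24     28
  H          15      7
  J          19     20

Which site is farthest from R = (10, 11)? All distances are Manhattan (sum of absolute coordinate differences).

G

d(R,A) = |10−18| + |11−14| = 8 + 3 = 11
d(R,B) = |10−14| + |11−12| = 4 + 1 = 5
d(R,C) = |10−23| + |11−21| = 13 + 10 = 23
d(R,D) = |10−29| + |11−1| = 19 + 10 = 29
d(R,E) = |10−4| + |11−8| = 6 + 3 = 9
d(R,F) = |10−14| + |11−26| = 4 + 15 = 19
d(R,G) = |10−24| + |11−28| = 14 + 17 = 31
d(R,H) = |10−15| + |11−7| = 5 + 4 = 9
d(R,J) = |10−19| + |11−20| = 9 + 9 = 18
The largest is to G.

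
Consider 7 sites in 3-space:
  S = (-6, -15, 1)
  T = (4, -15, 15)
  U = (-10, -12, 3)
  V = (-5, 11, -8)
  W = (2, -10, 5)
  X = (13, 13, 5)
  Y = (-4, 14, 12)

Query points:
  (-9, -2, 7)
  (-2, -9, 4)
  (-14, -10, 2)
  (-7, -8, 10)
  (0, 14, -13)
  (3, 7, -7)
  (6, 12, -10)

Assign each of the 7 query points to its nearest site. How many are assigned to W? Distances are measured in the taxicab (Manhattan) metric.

(-9, -2, 7) — d to each: S:22, T:34, U:15, V:32, W:21, X:39, Y:26 → nearest is U
(-2, -9, 4) — d to each: S:13, T:23, U:12, V:35, W:6, X:38, Y:33 → nearest is W
(-14, -10, 2) — d to each: S:14, T:36, U:7, V:40, W:19, X:53, Y:44 → nearest is U
(-7, -8, 10) — d to each: S:17, T:23, U:14, V:39, W:16, X:46, Y:27 → nearest is U
(0, 14, -13) — d to each: S:49, T:61, U:52, V:13, W:44, X:32, Y:29 → nearest is V
(3, 7, -7) — d to each: S:39, T:45, U:42, V:13, W:30, X:28, Y:33 → nearest is V
(6, 12, -10) — d to each: S:50, T:54, U:53, V:14, W:41, X:23, Y:34 → nearest is V
1 of the 7 points has W as nearest.

1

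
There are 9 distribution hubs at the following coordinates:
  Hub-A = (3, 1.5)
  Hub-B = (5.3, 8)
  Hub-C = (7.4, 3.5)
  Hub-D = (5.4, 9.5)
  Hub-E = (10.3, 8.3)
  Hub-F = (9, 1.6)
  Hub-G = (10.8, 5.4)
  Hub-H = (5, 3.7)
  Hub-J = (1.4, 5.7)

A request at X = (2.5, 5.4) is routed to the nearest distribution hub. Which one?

Hub-J

Since √ is increasing, it suffices to compare squared distances:
d²(X, Hub-A) = 0.25 + 15.21 = 15.46
d²(X, Hub-B) = 7.84 + 6.76 = 14.6
d²(X, Hub-C) = 24.01 + 3.61 = 27.62
d²(X, Hub-D) = 8.41 + 16.81 = 25.22
d²(X, Hub-E) = 60.84 + 8.41 = 69.25
d²(X, Hub-F) = 42.25 + 14.44 = 56.69
d²(X, Hub-G) = 68.89 + 0 = 68.89
d²(X, Hub-H) = 6.25 + 2.89 = 9.14
d²(X, Hub-J) = 1.21 + 0.09 = 1.3
The smallest is to Hub-J, so X lies in the Voronoi region of Hub-J.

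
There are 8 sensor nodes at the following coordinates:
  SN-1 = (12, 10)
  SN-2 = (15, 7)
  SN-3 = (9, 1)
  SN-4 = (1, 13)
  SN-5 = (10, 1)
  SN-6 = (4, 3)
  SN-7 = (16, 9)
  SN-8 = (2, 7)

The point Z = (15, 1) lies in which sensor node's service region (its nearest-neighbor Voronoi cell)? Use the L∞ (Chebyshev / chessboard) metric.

d(Z, SN-1) = max(3, 9) = 9
d(Z, SN-2) = max(0, 6) = 6
d(Z, SN-3) = max(6, 0) = 6
d(Z, SN-4) = max(14, 12) = 14
d(Z, SN-5) = max(5, 0) = 5
d(Z, SN-6) = max(11, 2) = 11
d(Z, SN-7) = max(1, 8) = 8
d(Z, SN-8) = max(13, 6) = 13
SN-5 is nearest.

SN-5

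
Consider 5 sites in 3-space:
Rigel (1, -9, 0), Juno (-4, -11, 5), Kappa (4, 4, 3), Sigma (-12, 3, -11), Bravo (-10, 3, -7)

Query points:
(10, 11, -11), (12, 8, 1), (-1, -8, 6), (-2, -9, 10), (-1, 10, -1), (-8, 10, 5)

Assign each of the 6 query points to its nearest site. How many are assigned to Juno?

(10, 11, -11) — d² to each: Rigel:602, Juno:936, Kappa:281, Sigma:548, Bravo:480 → nearest is Kappa
(12, 8, 1) — d² to each: Rigel:411, Juno:633, Kappa:84, Sigma:745, Bravo:573 → nearest is Kappa
(-1, -8, 6) — d² to each: Rigel:41, Juno:19, Kappa:178, Sigma:531, Bravo:371 → nearest is Juno
(-2, -9, 10) — d² to each: Rigel:109, Juno:33, Kappa:254, Sigma:685, Bravo:497 → nearest is Juno
(-1, 10, -1) — d² to each: Rigel:366, Juno:486, Kappa:77, Sigma:270, Bravo:166 → nearest is Kappa
(-8, 10, 5) — d² to each: Rigel:467, Juno:457, Kappa:184, Sigma:321, Bravo:197 → nearest is Kappa
2 of the 6 points have Juno as nearest.

2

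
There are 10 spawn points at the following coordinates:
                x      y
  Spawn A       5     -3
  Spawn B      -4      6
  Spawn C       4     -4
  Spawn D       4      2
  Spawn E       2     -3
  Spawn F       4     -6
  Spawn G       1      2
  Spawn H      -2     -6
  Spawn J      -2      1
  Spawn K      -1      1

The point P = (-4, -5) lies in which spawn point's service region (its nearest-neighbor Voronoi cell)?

Spawn H

Since √ is increasing, it suffices to compare squared distances:
d²(P, Spawn A) = (-4−5)² + (-5−(-3))² = 81 + 4 = 85
d²(P, Spawn B) = (-4−(-4))² + (-5−6)² = 0 + 121 = 121
d²(P, Spawn C) = (-4−4)² + (-5−(-4))² = 64 + 1 = 65
d²(P, Spawn D) = (-4−4)² + (-5−2)² = 64 + 49 = 113
d²(P, Spawn E) = (-4−2)² + (-5−(-3))² = 36 + 4 = 40
d²(P, Spawn F) = (-4−4)² + (-5−(-6))² = 64 + 1 = 65
d²(P, Spawn G) = (-4−1)² + (-5−2)² = 25 + 49 = 74
d²(P, Spawn H) = (-4−(-2))² + (-5−(-6))² = 4 + 1 = 5
d²(P, Spawn J) = (-4−(-2))² + (-5−1)² = 4 + 36 = 40
d²(P, Spawn K) = (-4−(-1))² + (-5−1)² = 9 + 36 = 45
Minimum is at Spawn H.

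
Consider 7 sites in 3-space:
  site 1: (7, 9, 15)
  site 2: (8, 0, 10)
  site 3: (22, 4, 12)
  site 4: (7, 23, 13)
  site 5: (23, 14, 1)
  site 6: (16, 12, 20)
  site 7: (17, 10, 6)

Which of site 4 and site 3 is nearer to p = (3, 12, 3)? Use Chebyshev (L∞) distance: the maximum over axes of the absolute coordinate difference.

site 4

d(p, site 4) = max(4, 11, 10) = 11
d(p, site 3) = max(19, 8, 9) = 19
11 < 19, so site 4 is closer.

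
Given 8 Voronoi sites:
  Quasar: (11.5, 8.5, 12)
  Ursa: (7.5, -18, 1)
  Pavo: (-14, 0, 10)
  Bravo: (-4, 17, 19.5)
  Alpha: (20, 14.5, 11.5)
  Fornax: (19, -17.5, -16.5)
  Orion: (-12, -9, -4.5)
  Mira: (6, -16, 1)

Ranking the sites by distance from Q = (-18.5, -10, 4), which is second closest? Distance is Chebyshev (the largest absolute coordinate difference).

d(Q, Quasar) = max(30, 18.5, 8) = 30
d(Q, Ursa) = max(26, 8, 3) = 26
d(Q, Pavo) = max(4.5, 10, 6) = 10
d(Q, Bravo) = max(14.5, 27, 15.5) = 27
d(Q, Alpha) = max(38.5, 24.5, 7.5) = 38.5
d(Q, Fornax) = max(37.5, 7.5, 20.5) = 37.5
d(Q, Orion) = max(6.5, 1, 8.5) = 8.5
d(Q, Mira) = max(24.5, 6, 3) = 24.5
Sorted ascending: Orion, Pavo, Mira, … — the second-nearest is Pavo.

Pavo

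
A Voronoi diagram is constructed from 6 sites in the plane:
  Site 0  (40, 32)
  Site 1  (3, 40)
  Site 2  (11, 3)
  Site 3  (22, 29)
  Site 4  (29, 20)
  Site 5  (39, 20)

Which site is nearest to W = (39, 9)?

Since √ is increasing, it suffices to compare squared distances:
d²(W, Site 0) = 1 + 529 = 530
d²(W, Site 1) = 1296 + 961 = 2257
d²(W, Site 2) = 784 + 36 = 820
d²(W, Site 3) = 289 + 400 = 689
d²(W, Site 4) = 100 + 121 = 221
d²(W, Site 5) = 0 + 121 = 121
The smallest is to Site 5, so W lies in the Voronoi region of Site 5.

Site 5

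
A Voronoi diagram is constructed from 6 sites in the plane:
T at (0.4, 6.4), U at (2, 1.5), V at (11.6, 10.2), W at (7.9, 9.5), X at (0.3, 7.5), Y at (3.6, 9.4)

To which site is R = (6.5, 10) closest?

W

Compare squared distances (the ordering matches that of the actual distances):
|RT|² = (6.5−0.4)² + (10−6.4)² = 37.21 + 12.96 = 50.17
|RU|² = (6.5−2)² + (10−1.5)² = 20.25 + 72.25 = 92.5
|RV|² = (6.5−11.6)² + (10−10.2)² = 26.01 + 0.04 = 26.05
|RW|² = (6.5−7.9)² + (10−9.5)² = 1.96 + 0.25 = 2.21
|RX|² = (6.5−0.3)² + (10−7.5)² = 38.44 + 6.25 = 44.69
|RY|² = (6.5−3.6)² + (10−9.4)² = 8.41 + 0.36 = 8.77
W is nearest.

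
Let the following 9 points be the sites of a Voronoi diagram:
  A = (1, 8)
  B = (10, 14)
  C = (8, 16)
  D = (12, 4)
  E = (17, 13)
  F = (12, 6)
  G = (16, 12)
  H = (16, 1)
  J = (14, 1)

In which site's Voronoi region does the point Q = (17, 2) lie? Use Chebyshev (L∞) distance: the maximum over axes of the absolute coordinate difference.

d(Q,A) = max(16, 6) = 16
d(Q,B) = max(7, 12) = 12
d(Q,C) = max(9, 14) = 14
d(Q,D) = max(5, 2) = 5
d(Q,E) = max(0, 11) = 11
d(Q,F) = max(5, 4) = 5
d(Q,G) = max(1, 10) = 10
d(Q,H) = max(1, 1) = 1
d(Q,J) = max(3, 1) = 3
H is nearest.

H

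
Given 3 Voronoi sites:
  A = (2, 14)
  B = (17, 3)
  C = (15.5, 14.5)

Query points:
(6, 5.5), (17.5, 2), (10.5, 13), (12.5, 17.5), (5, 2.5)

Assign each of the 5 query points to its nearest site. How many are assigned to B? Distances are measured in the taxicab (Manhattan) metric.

(6, 5.5) — d to each: A:12.5, B:13.5, C:18.5 → nearest is A
(17.5, 2) — d to each: A:27.5, B:1.5, C:14.5 → nearest is B
(10.5, 13) — d to each: A:9.5, B:16.5, C:6.5 → nearest is C
(12.5, 17.5) — d to each: A:14, B:19, C:6 → nearest is C
(5, 2.5) — d to each: A:14.5, B:12.5, C:22.5 → nearest is B
2 of the 5 points have B as nearest.

2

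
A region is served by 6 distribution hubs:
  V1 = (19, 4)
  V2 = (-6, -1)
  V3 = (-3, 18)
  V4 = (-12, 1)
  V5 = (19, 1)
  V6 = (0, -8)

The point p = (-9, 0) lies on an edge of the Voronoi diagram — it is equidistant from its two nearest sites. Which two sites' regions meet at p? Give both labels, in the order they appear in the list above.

Squared distances from p to each site:
|pV1|² = (-9−19)² + (0−4)² = 784 + 16 = 800
|pV2|² = (-9−(-6))² + (0−(-1))² = 9 + 1 = 10
|pV3|² = (-9−(-3))² + (0−18)² = 36 + 324 = 360
|pV4|² = (-9−(-12))² + (0−1)² = 9 + 1 = 10
|pV5|² = (-9−19)² + (0−1)² = 784 + 1 = 785
|pV6|² = (-9−0)² + (0−(-8))² = 81 + 64 = 145
p is equidistant from V2 and V4 (both at squared distance 10), and every other site is strictly farther — so p lies on the V2–V4 Voronoi edge.

V2 and V4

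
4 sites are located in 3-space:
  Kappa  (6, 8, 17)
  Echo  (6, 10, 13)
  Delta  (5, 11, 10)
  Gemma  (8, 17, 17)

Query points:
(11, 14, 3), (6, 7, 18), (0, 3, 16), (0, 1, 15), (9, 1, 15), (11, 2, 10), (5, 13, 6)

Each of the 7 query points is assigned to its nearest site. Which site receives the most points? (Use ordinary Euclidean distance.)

Kappa

(11, 14, 3) — d² to each: Kappa:257, Echo:141, Delta:94, Gemma:214 → nearest is Delta
(6, 7, 18) — d² to each: Kappa:2, Echo:34, Delta:81, Gemma:105 → nearest is Kappa
(0, 3, 16) — d² to each: Kappa:62, Echo:94, Delta:125, Gemma:261 → nearest is Kappa
(0, 1, 15) — d² to each: Kappa:89, Echo:121, Delta:150, Gemma:324 → nearest is Kappa
(9, 1, 15) — d² to each: Kappa:62, Echo:94, Delta:141, Gemma:261 → nearest is Kappa
(11, 2, 10) — d² to each: Kappa:110, Echo:98, Delta:117, Gemma:283 → nearest is Echo
(5, 13, 6) — d² to each: Kappa:147, Echo:59, Delta:20, Gemma:146 → nearest is Delta
Tally — Kappa:4, Echo:1, Delta:2. Kappa captures the most (4).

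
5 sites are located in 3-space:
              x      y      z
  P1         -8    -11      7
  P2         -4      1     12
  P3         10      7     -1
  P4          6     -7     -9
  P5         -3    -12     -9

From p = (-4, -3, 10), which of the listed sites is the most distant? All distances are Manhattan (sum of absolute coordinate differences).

P3

d(p,P1) = |-4−(-8)| + |-3−(-11)| + |10−7| = 4 + 8 + 3 = 15
d(p,P2) = |-4−(-4)| + |-3−1| + |10−12| = 0 + 4 + 2 = 6
d(p,P3) = |-4−10| + |-3−7| + |10−(-1)| = 14 + 10 + 11 = 35
d(p,P4) = |-4−6| + |-3−(-7)| + |10−(-9)| = 10 + 4 + 19 = 33
d(p,P5) = |-4−(-3)| + |-3−(-12)| + |10−(-9)| = 1 + 9 + 19 = 29
The largest is to P3.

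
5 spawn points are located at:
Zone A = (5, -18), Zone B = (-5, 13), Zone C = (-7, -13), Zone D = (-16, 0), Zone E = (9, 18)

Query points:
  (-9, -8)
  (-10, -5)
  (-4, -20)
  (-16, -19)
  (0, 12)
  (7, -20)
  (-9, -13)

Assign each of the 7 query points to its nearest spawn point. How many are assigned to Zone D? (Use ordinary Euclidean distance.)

(-9, -8) — d² to each: Zone A:296, Zone B:457, Zone C:29, Zone D:113, Zone E:1000 → nearest is Zone C
(-10, -5) — d² to each: Zone A:394, Zone B:349, Zone C:73, Zone D:61, Zone E:890 → nearest is Zone D
(-4, -20) — d² to each: Zone A:85, Zone B:1090, Zone C:58, Zone D:544, Zone E:1613 → nearest is Zone C
(-16, -19) — d² to each: Zone A:442, Zone B:1145, Zone C:117, Zone D:361, Zone E:1994 → nearest is Zone C
(0, 12) — d² to each: Zone A:925, Zone B:26, Zone C:674, Zone D:400, Zone E:117 → nearest is Zone B
(7, -20) — d² to each: Zone A:8, Zone B:1233, Zone C:245, Zone D:929, Zone E:1448 → nearest is Zone A
(-9, -13) — d² to each: Zone A:221, Zone B:692, Zone C:4, Zone D:218, Zone E:1285 → nearest is Zone C
1 of the 7 points has Zone D as nearest.

1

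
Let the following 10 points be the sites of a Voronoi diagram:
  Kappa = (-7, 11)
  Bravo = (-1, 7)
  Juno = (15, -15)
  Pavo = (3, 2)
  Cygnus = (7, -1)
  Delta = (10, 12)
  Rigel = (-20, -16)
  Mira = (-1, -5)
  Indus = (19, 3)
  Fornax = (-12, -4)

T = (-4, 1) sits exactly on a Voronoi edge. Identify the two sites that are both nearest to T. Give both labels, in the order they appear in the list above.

Bravo and Mira

Squared distances from T to each site:
d²(T, Kappa) = (-4−(-7))² + (1−11)² = 9 + 100 = 109
d²(T, Bravo) = (-4−(-1))² + (1−7)² = 9 + 36 = 45
d²(T, Juno) = (-4−15)² + (1−(-15))² = 361 + 256 = 617
d²(T, Pavo) = (-4−3)² + (1−2)² = 49 + 1 = 50
d²(T, Cygnus) = (-4−7)² + (1−(-1))² = 121 + 4 = 125
d²(T, Delta) = (-4−10)² + (1−12)² = 196 + 121 = 317
d²(T, Rigel) = (-4−(-20))² + (1−(-16))² = 256 + 289 = 545
d²(T, Mira) = (-4−(-1))² + (1−(-5))² = 9 + 36 = 45
d²(T, Indus) = (-4−19)² + (1−3)² = 529 + 4 = 533
d²(T, Fornax) = (-4−(-12))² + (1−(-4))² = 64 + 25 = 89
T is equidistant from Bravo and Mira (both at squared distance 45), and every other site is strictly farther — so T lies on the Bravo–Mira Voronoi edge.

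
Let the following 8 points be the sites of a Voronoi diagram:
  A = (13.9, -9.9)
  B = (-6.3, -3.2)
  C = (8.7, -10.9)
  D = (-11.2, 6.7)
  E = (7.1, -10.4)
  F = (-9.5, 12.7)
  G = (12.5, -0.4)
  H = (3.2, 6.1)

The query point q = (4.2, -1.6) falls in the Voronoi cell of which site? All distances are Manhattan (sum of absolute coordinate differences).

H

d(q,A) = 9.7 + 8.3 = 18
d(q,B) = 10.5 + 1.6 = 12.1
d(q,C) = 4.5 + 9.3 = 13.8
d(q,D) = 15.4 + 8.3 = 23.7
d(q,E) = 2.9 + 8.8 = 11.7
d(q,F) = 13.7 + 14.3 = 28
d(q,G) = 8.3 + 1.2 = 9.5
d(q,H) = 1 + 7.7 = 8.7
Minimum is at H.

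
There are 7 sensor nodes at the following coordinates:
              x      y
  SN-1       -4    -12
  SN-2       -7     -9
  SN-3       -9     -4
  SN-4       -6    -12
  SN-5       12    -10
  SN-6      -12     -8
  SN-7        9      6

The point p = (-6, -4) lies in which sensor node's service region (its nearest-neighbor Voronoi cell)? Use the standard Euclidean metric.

Since √ is increasing, it suffices to compare squared distances:
d²(p, SN-1) = 4 + 64 = 68
d²(p, SN-2) = 1 + 25 = 26
d²(p, SN-3) = 9 + 0 = 9
d²(p, SN-4) = 0 + 64 = 64
d²(p, SN-5) = 324 + 36 = 360
d²(p, SN-6) = 36 + 16 = 52
d²(p, SN-7) = 225 + 100 = 325
Minimum is at SN-3.

SN-3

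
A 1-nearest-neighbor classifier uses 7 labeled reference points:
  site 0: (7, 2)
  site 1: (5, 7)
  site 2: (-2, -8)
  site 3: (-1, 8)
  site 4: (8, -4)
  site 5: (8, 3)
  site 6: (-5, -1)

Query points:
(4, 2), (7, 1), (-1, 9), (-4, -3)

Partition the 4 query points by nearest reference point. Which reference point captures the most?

site 0

(4, 2) — d² to each: site 0:9, site 1:26, site 2:136, site 3:61, site 4:52, site 5:17, site 6:90 → nearest is site 0
(7, 1) — d² to each: site 0:1, site 1:40, site 2:162, site 3:113, site 4:26, site 5:5, site 6:148 → nearest is site 0
(-1, 9) — d² to each: site 0:113, site 1:40, site 2:290, site 3:1, site 4:250, site 5:117, site 6:116 → nearest is site 3
(-4, -3) — d² to each: site 0:146, site 1:181, site 2:29, site 3:130, site 4:145, site 5:180, site 6:5 → nearest is site 6
Tally — site 0:2, site 3:1, site 6:1. site 0 captures the most (2).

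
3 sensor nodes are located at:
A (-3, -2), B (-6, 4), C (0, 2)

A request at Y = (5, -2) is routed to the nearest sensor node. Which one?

Squared Euclidean distances:
|YA|² = 64 + 0 = 64
|YB|² = 121 + 36 = 157
|YC|² = 25 + 16 = 41
C is nearest.

C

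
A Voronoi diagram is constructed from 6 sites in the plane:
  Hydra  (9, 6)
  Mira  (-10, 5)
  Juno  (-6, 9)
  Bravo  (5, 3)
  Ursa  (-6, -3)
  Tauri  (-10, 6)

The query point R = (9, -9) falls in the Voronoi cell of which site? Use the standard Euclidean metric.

Squared Euclidean distances:
d²(R, Hydra) = (9−9)² + (-9−6)² = 0 + 225 = 225
d²(R, Mira) = (9−(-10))² + (-9−5)² = 361 + 196 = 557
d²(R, Juno) = (9−(-6))² + (-9−9)² = 225 + 324 = 549
d²(R, Bravo) = (9−5)² + (-9−3)² = 16 + 144 = 160
d²(R, Ursa) = (9−(-6))² + (-9−(-3))² = 225 + 36 = 261
d²(R, Tauri) = (9−(-10))² + (-9−6)² = 361 + 225 = 586
Minimum is at Bravo.

Bravo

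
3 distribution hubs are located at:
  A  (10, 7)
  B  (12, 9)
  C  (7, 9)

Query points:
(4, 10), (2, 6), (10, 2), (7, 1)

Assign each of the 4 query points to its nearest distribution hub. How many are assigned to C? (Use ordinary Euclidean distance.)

2

(4, 10) — d² to each: A:45, B:65, C:10 → nearest is C
(2, 6) — d² to each: A:65, B:109, C:34 → nearest is C
(10, 2) — d² to each: A:25, B:53, C:58 → nearest is A
(7, 1) — d² to each: A:45, B:89, C:64 → nearest is A
2 of the 4 points have C as nearest.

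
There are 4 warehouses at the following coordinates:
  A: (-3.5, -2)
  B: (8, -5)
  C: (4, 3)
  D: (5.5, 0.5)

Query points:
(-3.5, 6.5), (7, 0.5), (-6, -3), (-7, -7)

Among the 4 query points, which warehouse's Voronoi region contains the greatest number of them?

(-3.5, 6.5) — d² to each: A:72.25, B:264.5, C:68.5, D:117 → nearest is C
(7, 0.5) — d² to each: A:116.5, B:31.25, C:15.25, D:2.25 → nearest is D
(-6, -3) — d² to each: A:7.25, B:200, C:136, D:144.5 → nearest is A
(-7, -7) — d² to each: A:37.25, B:229, C:221, D:212.5 → nearest is A
Tally — A:2, C:1, D:1. A captures the most (2).

A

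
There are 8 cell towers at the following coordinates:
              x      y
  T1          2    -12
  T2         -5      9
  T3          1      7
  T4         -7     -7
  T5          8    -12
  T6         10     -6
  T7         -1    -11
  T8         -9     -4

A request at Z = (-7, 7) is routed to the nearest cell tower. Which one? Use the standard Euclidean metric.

T2

Compare squared distances (the ordering matches that of the actual distances):
|ZT1|² = 81 + 361 = 442
|ZT2|² = 4 + 4 = 8
|ZT3|² = 64 + 0 = 64
|ZT4|² = 0 + 196 = 196
|ZT5|² = 225 + 361 = 586
|ZT6|² = 289 + 169 = 458
|ZT7|² = 36 + 324 = 360
|ZT8|² = 4 + 121 = 125
The smallest is to T2, so Z lies in the Voronoi region of T2.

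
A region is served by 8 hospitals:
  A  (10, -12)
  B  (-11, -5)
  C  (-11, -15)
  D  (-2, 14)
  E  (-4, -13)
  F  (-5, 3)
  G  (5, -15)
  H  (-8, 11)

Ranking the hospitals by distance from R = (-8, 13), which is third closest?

Compare squared distances (the ordering matches that of the actual distances):
|RA|² = 324 + 625 = 949
|RB|² = 9 + 324 = 333
|RC|² = 9 + 784 = 793
|RD|² = 36 + 1 = 37
|RE|² = 16 + 676 = 692
|RF|² = 9 + 100 = 109
|RG|² = 169 + 784 = 953
|RH|² = 0 + 4 = 4
Sorted ascending: H, D, F, B, … — the third-nearest is F.

F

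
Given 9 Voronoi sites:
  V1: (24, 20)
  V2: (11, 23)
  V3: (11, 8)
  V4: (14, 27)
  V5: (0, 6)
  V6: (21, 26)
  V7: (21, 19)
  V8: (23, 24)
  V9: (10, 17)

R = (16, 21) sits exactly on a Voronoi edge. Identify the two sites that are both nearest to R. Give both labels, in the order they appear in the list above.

Squared distances from R to each site:
|RV1|² = (16−24)² + (21−20)² = 64 + 1 = 65
|RV2|² = (16−11)² + (21−23)² = 25 + 4 = 29
|RV3|² = (16−11)² + (21−8)² = 25 + 169 = 194
|RV4|² = (16−14)² + (21−27)² = 4 + 36 = 40
|RV5|² = (16−0)² + (21−6)² = 256 + 225 = 481
|RV6|² = (16−21)² + (21−26)² = 25 + 25 = 50
|RV7|² = (16−21)² + (21−19)² = 25 + 4 = 29
|RV8|² = (16−23)² + (21−24)² = 49 + 9 = 58
|RV9|² = (16−10)² + (21−17)² = 36 + 16 = 52
R is equidistant from V2 and V7 (both at squared distance 29), and every other site is strictly farther — so R lies on the V2–V7 Voronoi edge.

V2 and V7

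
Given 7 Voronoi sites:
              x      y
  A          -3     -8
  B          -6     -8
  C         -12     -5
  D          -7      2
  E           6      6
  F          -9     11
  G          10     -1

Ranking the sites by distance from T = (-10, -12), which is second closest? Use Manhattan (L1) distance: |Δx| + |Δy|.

C

d(T,A) = |-10−(-3)| + |-12−(-8)| = 7 + 4 = 11
d(T,B) = |-10−(-6)| + |-12−(-8)| = 4 + 4 = 8
d(T,C) = |-10−(-12)| + |-12−(-5)| = 2 + 7 = 9
d(T,D) = |-10−(-7)| + |-12−2| = 3 + 14 = 17
d(T,E) = |-10−6| + |-12−6| = 16 + 18 = 34
d(T,F) = |-10−(-9)| + |-12−11| = 1 + 23 = 24
d(T,G) = |-10−10| + |-12−(-1)| = 20 + 11 = 31
Sorted ascending: B, C, A, … — the second-nearest is C.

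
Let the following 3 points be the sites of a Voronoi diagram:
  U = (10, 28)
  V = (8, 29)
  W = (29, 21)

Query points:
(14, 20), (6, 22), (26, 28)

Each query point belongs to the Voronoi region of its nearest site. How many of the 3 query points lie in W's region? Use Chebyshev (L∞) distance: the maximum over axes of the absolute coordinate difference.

(14, 20) — d to each: U:8, V:9, W:15 → nearest is U
(6, 22) — d to each: U:6, V:7, W:23 → nearest is U
(26, 28) — d to each: U:16, V:18, W:7 → nearest is W
1 of the 3 points has W as nearest.

1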